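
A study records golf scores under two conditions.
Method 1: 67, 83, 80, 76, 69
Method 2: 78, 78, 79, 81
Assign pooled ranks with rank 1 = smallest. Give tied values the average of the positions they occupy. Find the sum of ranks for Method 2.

Sorted (ascending): 67, 69, 76, 78, 78, 79, 80, 81, 83
The 2 values of 78 occupy positions 4–5 → average rank (4+5)/2 = 4.5.
Method 2 values → pooled ranks: 78→4.5, 78→4.5, 79→6, 81→8
Rank sum = 4.5 + 4.5 + 6 + 8 = 23

23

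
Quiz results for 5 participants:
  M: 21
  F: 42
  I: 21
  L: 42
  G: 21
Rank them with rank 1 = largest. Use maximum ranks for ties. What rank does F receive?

Sorted (descending): 42, 42, 21, 21, 21
The 2 values of 42 occupy positions 1–2 → each gets rank 2.
The 3 values of 21 occupy positions 3–5 → each gets rank 5.
F has value 42 → rank 2.

2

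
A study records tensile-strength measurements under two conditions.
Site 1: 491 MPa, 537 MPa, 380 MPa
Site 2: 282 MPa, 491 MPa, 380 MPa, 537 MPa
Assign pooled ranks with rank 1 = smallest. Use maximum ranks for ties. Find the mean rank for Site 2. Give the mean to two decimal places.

4.00

Sorted (ascending): 282, 380, 380, 491, 491, 537, 537
The 2 values of 380 occupy positions 2–3 → each gets rank 3.
The 2 values of 491 occupy positions 4–5 → each gets rank 5.
The 2 values of 537 occupy positions 6–7 → each gets rank 7.
Site 2 values → pooled ranks: 282→1, 491→5, 380→3, 537→7
Mean rank = (1 + 5 + 3 + 7) / 4 = 4.00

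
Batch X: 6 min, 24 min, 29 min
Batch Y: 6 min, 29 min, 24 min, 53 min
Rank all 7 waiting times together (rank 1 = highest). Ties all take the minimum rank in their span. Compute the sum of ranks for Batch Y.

Sorted (descending): 53, 29, 29, 24, 24, 6, 6
The 2 values of 29 occupy positions 2–3 → each gets rank 2.
The 2 values of 24 occupy positions 4–5 → each gets rank 4.
The 2 values of 6 occupy positions 6–7 → each gets rank 6.
Batch Y values → pooled ranks: 6→6, 29→2, 24→4, 53→1
Rank sum = 6 + 2 + 4 + 1 = 13

13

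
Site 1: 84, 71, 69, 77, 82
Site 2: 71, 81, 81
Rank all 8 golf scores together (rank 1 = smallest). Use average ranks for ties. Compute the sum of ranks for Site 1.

Sorted (ascending): 69, 71, 71, 77, 81, 81, 82, 84
The 2 values of 71 occupy positions 2–3 → average rank (2+3)/2 = 2.5.
The 2 values of 81 occupy positions 5–6 → average rank (5+6)/2 = 5.5.
Site 1 values → pooled ranks: 84→8, 71→2.5, 69→1, 77→4, 82→7
Rank sum = 8 + 2.5 + 1 + 4 + 7 = 22.5

22.5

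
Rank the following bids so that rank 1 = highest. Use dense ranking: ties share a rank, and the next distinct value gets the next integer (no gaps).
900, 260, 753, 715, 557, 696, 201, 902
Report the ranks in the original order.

Sorted (descending): 902, 900, 753, 715, 696, 557, 260, 201
No ties — each value takes its position as its rank.

2, 7, 3, 4, 6, 5, 8, 1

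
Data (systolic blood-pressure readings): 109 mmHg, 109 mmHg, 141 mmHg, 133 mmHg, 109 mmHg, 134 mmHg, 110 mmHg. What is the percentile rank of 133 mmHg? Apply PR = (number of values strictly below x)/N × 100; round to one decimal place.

57.1

N = 7.
Strictly below 133: 4. Equal to 133: 1.
PR = 4/7 × 100 = 57.1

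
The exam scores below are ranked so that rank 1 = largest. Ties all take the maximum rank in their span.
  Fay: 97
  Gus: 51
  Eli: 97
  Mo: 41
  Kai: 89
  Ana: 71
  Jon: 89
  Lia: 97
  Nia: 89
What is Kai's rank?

Sorted (descending): 97, 97, 97, 89, 89, 89, 71, 51, 41
The 3 values of 97 occupy positions 1–3 → each gets rank 3.
The 3 values of 89 occupy positions 4–6 → each gets rank 6.
Kai has value 89 → rank 6.

6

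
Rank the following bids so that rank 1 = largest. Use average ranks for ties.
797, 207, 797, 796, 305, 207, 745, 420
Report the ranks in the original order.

Sorted (descending): 797, 797, 796, 745, 420, 305, 207, 207
The 2 values of 797 occupy positions 1–2 → average rank (1+2)/2 = 1.5.
The 2 values of 207 occupy positions 7–8 → average rank (7+8)/2 = 7.5.

1.5, 7.5, 1.5, 3, 6, 7.5, 4, 5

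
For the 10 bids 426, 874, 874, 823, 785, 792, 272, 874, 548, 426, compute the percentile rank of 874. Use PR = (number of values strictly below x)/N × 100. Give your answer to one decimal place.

70.0

N = 10.
Strictly below 874: 7. Equal to 874: 3.
PR = 7/10 × 100 = 70.0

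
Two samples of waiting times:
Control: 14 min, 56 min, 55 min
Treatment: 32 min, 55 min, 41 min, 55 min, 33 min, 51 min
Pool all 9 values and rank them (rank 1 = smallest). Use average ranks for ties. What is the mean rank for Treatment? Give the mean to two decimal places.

Sorted (ascending): 14, 32, 33, 41, 51, 55, 55, 55, 56
The 3 values of 55 occupy positions 6–8 → average rank 7.
Treatment values → pooled ranks: 32→2, 55→7, 41→4, 55→7, 33→3, 51→5
Mean rank = (2 + 7 + 4 + 7 + 3 + 5) / 6 = 4.67

4.67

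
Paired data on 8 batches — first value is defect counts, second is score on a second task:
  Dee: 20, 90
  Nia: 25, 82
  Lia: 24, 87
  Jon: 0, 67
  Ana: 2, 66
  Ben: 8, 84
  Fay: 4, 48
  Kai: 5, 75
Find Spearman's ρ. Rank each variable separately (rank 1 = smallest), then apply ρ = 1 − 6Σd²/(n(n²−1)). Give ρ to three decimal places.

0.738

Ranks of variable 1: 6, 8, 7, 1, 2, 5, 3, 4
Ranks of variable 2: 8, 5, 7, 3, 2, 6, 1, 4
d = r₁ − r₂: -2, 3, 0, -2, 0, -1, 2, 0
d²: 4, 9, 0, 4, 0, 1, 4, 0; Σd² = 22
ρ = 1 − 6·22/(8·63) = 1 − 132/504 = 0.738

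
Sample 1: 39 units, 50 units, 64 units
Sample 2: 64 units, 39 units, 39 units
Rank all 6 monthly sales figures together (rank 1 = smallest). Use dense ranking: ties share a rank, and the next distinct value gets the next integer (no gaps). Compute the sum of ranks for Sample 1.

6

Sorted (ascending): 39, 39, 39, 50, 64, 64
The 3 values of 39 share dense rank 1.
The 2 values of 64 share dense rank 3.
Remaining distinct values take the next consecutive integers.
Sample 1 values → pooled ranks: 39→1, 50→2, 64→3
Rank sum = 1 + 2 + 3 = 6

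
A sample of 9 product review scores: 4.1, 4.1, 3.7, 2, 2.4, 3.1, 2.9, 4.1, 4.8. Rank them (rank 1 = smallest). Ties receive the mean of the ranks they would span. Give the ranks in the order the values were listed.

7, 7, 5, 1, 2, 4, 3, 7, 9

Sorted (ascending): 2, 2.4, 2.9, 3.1, 3.7, 4.1, 4.1, 4.1, 4.8
The 3 values of 4.1 occupy positions 6–8 → average rank 7.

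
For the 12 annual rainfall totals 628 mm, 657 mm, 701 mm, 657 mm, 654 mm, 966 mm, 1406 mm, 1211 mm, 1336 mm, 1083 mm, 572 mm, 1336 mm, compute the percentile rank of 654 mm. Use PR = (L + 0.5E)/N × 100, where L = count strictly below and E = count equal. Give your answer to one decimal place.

N = 12.
Strictly below 654: 2. Equal to 654: 1.
PR = (2 + 0.5·1)/12 × 100 = 20.8

20.8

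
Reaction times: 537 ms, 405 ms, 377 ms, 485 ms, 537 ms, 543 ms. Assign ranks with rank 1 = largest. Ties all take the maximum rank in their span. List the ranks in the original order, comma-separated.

Sorted (descending): 543, 537, 537, 485, 405, 377
The 2 values of 537 occupy positions 2–3 → each gets rank 3.

3, 5, 6, 4, 3, 1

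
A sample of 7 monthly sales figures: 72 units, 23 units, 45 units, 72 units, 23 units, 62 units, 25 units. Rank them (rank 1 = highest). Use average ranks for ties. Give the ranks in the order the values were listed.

1.5, 6.5, 4, 1.5, 6.5, 3, 5

Sorted (descending): 72, 72, 62, 45, 25, 23, 23
The 2 values of 72 occupy positions 1–2 → average rank (1+2)/2 = 1.5.
The 2 values of 23 occupy positions 6–7 → average rank (6+7)/2 = 6.5.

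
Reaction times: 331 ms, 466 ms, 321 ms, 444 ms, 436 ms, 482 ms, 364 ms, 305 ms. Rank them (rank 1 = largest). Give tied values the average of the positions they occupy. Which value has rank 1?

482

Sorted (descending): 482, 466, 444, 436, 364, 331, 321, 305
No ties — each value takes its position as its rank.
Rank 1 → value 482.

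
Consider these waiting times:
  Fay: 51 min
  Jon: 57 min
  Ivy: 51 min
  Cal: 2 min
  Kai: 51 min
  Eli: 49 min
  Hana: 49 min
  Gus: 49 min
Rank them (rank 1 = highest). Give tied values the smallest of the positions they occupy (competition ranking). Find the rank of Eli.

Sorted (descending): 57, 51, 51, 51, 49, 49, 49, 2
The 3 values of 51 occupy positions 2–4 → each gets rank 2.
The 3 values of 49 occupy positions 5–7 → each gets rank 5.
Eli has value 49 min → rank 5.

5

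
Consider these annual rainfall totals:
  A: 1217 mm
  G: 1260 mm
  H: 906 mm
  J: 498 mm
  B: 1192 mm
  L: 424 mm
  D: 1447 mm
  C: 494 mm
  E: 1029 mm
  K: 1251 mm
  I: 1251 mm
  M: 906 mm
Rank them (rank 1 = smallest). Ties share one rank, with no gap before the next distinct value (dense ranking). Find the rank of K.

Sorted (ascending): 424, 494, 498, 906, 906, 1029, 1192, 1217, 1251, 1251, 1260, 1447
The 2 values of 906 share dense rank 4.
The 2 values of 1251 share dense rank 8.
Remaining distinct values take the next consecutive integers.
K has value 1251 mm → rank 8.

8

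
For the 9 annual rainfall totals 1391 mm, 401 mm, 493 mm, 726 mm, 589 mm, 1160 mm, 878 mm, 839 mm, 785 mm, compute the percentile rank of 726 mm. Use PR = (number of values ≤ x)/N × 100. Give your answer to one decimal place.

44.4

N = 9.
Strictly below 726: 3. Equal to 726: 1.
PR = 4/9 × 100 = 44.4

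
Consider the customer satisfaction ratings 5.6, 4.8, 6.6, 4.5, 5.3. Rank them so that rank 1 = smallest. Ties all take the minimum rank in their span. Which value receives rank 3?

5.3

Sorted (ascending): 4.5, 4.8, 5.3, 5.6, 6.6
No ties — each value takes its position as its rank.
Rank 3 → value 5.3.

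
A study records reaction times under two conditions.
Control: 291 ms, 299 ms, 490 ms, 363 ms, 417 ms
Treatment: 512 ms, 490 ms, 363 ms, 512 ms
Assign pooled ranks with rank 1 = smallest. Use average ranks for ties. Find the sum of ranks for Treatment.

Sorted (ascending): 291, 299, 363, 363, 417, 490, 490, 512, 512
The 2 values of 363 occupy positions 3–4 → average rank (3+4)/2 = 3.5.
The 2 values of 490 occupy positions 6–7 → average rank (6+7)/2 = 6.5.
The 2 values of 512 occupy positions 8–9 → average rank (8+9)/2 = 8.5.
Treatment values → pooled ranks: 512→8.5, 490→6.5, 363→3.5, 512→8.5
Rank sum = 8.5 + 6.5 + 3.5 + 8.5 = 27

27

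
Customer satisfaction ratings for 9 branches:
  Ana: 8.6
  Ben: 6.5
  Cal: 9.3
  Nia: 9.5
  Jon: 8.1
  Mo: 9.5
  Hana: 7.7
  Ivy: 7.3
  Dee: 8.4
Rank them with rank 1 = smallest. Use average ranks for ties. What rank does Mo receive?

Sorted (ascending): 6.5, 7.3, 7.7, 8.1, 8.4, 8.6, 9.3, 9.5, 9.5
The 2 values of 9.5 occupy positions 8–9 → average rank (8+9)/2 = 8.5.
Mo has value 9.5 → rank 8.5.

8.5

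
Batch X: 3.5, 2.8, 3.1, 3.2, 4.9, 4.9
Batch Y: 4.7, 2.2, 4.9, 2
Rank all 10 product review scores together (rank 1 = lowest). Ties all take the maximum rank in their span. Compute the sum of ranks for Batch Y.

Sorted (ascending): 2, 2.2, 2.8, 3.1, 3.2, 3.5, 4.7, 4.9, 4.9, 4.9
The 3 values of 4.9 occupy positions 8–10 → each gets rank 10.
Batch Y values → pooled ranks: 4.7→7, 2.2→2, 4.9→10, 2→1
Rank sum = 7 + 2 + 10 + 1 = 20

20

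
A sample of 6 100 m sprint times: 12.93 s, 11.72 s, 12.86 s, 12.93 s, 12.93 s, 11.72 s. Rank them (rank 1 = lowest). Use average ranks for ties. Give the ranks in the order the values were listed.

Sorted (ascending): 11.72, 11.72, 12.86, 12.93, 12.93, 12.93
The 2 values of 11.72 occupy positions 1–2 → average rank (1+2)/2 = 1.5.
The 3 values of 12.93 occupy positions 4–6 → average rank 5.

5, 1.5, 3, 5, 5, 1.5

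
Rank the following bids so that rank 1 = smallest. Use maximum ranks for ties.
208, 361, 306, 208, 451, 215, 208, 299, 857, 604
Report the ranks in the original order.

3, 7, 6, 3, 8, 4, 3, 5, 10, 9

Sorted (ascending): 208, 208, 208, 215, 299, 306, 361, 451, 604, 857
The 3 values of 208 occupy positions 1–3 → each gets rank 3.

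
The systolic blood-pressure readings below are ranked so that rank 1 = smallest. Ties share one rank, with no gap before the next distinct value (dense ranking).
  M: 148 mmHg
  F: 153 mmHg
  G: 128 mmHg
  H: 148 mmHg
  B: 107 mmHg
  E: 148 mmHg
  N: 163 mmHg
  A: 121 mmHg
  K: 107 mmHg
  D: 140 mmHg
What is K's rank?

Sorted (ascending): 107, 107, 121, 128, 140, 148, 148, 148, 153, 163
The 2 values of 107 share dense rank 1.
The 3 values of 148 share dense rank 5.
Remaining distinct values take the next consecutive integers.
K has value 107 mmHg → rank 1.

1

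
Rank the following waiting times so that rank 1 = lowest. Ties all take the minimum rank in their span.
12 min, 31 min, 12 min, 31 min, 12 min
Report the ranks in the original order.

Sorted (ascending): 12, 12, 12, 31, 31
The 3 values of 12 occupy positions 1–3 → each gets rank 1.
The 2 values of 31 occupy positions 4–5 → each gets rank 4.

1, 4, 1, 4, 1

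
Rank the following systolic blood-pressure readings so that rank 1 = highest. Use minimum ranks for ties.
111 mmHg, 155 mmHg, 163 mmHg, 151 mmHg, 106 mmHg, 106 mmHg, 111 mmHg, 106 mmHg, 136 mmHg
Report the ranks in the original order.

5, 2, 1, 3, 7, 7, 5, 7, 4

Sorted (descending): 163, 155, 151, 136, 111, 111, 106, 106, 106
The 2 values of 111 occupy positions 5–6 → each gets rank 5.
The 3 values of 106 occupy positions 7–9 → each gets rank 7.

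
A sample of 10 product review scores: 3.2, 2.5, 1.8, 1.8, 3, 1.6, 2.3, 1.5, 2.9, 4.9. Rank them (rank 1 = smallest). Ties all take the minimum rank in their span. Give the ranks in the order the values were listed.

9, 6, 3, 3, 8, 2, 5, 1, 7, 10

Sorted (ascending): 1.5, 1.6, 1.8, 1.8, 2.3, 2.5, 2.9, 3, 3.2, 4.9
The 2 values of 1.8 occupy positions 3–4 → each gets rank 3.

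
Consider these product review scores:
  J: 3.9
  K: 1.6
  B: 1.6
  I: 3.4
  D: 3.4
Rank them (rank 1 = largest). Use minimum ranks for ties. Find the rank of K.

Sorted (descending): 3.9, 3.4, 3.4, 1.6, 1.6
The 2 values of 3.4 occupy positions 2–3 → each gets rank 2.
The 2 values of 1.6 occupy positions 4–5 → each gets rank 4.
K has value 1.6 → rank 4.

4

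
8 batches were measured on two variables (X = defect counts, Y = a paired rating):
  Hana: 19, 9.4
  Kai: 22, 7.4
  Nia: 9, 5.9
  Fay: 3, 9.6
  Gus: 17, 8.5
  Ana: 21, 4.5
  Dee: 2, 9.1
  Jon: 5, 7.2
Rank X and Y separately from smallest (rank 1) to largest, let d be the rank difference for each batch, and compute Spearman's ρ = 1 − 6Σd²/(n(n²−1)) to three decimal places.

Ranks of variable 1: 6, 8, 4, 2, 5, 7, 1, 3
Ranks of variable 2: 7, 4, 2, 8, 5, 1, 6, 3
d = r₁ − r₂: -1, 4, 2, -6, 0, 6, -5, 0
d²: 1, 16, 4, 36, 0, 36, 25, 0; Σd² = 118
ρ = 1 − 6·118/(8·63) = 1 − 708/504 = -0.405

-0.405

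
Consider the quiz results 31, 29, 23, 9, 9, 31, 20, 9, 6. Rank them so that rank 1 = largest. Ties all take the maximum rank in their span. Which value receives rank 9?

Sorted (descending): 31, 31, 29, 23, 20, 9, 9, 9, 6
The 2 values of 31 occupy positions 1–2 → each gets rank 2.
The 3 values of 9 occupy positions 6–8 → each gets rank 8.
Rank 9 → value 6.

6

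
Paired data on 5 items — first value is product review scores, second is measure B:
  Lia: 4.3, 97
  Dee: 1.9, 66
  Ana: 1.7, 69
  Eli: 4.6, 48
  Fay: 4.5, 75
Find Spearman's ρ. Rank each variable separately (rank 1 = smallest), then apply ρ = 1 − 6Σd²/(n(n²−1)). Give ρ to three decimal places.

-0.200

Ranks of variable 1: 3, 2, 1, 5, 4
Ranks of variable 2: 5, 2, 3, 1, 4
d = r₁ − r₂: -2, 0, -2, 4, 0
d²: 4, 0, 4, 16, 0; Σd² = 24
ρ = 1 − 6·24/(5·24) = 1 − 144/120 = -0.200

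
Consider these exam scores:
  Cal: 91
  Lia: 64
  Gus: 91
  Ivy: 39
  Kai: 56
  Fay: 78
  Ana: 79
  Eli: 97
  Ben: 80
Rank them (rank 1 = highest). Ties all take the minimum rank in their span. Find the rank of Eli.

1

Sorted (descending): 97, 91, 91, 80, 79, 78, 64, 56, 39
The 2 values of 91 occupy positions 2–3 → each gets rank 2.
Eli has value 97 → rank 1.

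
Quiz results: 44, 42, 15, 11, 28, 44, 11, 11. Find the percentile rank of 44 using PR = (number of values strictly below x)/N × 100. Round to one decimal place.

N = 8.
Strictly below 44: 6. Equal to 44: 2.
PR = 6/8 × 100 = 75.0

75.0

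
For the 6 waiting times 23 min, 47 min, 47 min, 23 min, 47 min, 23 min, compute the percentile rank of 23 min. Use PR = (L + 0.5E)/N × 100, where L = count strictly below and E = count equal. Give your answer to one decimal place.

25.0

N = 6.
Strictly below 23: 0. Equal to 23: 3.
PR = (0 + 0.5·3)/6 × 100 = 25.0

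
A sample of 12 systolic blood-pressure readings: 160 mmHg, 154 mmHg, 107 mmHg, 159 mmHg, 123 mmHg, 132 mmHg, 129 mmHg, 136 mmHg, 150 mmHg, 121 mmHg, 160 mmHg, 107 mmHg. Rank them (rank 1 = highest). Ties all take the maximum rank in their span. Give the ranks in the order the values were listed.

Sorted (descending): 160, 160, 159, 154, 150, 136, 132, 129, 123, 121, 107, 107
The 2 values of 160 occupy positions 1–2 → each gets rank 2.
The 2 values of 107 occupy positions 11–12 → each gets rank 12.

2, 4, 12, 3, 9, 7, 8, 6, 5, 10, 2, 12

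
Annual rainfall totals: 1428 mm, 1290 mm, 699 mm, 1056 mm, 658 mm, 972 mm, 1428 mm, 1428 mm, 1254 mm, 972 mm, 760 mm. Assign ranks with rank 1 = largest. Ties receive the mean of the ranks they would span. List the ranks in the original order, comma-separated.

Sorted (descending): 1428, 1428, 1428, 1290, 1254, 1056, 972, 972, 760, 699, 658
The 3 values of 1428 occupy positions 1–3 → average rank 2.
The 2 values of 972 occupy positions 7–8 → average rank (7+8)/2 = 7.5.

2, 4, 10, 6, 11, 7.5, 2, 2, 5, 7.5, 9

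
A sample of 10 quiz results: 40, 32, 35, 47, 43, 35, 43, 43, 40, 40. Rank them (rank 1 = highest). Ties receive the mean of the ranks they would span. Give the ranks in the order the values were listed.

6, 10, 8.5, 1, 3, 8.5, 3, 3, 6, 6

Sorted (descending): 47, 43, 43, 43, 40, 40, 40, 35, 35, 32
The 3 values of 43 occupy positions 2–4 → average rank 3.
The 3 values of 40 occupy positions 5–7 → average rank 6.
The 2 values of 35 occupy positions 8–9 → average rank (8+9)/2 = 8.5.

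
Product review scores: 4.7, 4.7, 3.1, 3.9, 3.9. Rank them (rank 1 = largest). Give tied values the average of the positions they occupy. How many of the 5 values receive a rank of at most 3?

2

Sorted (descending): 4.7, 4.7, 3.9, 3.9, 3.1
The 2 values of 4.7 occupy positions 1–2 → average rank (1+2)/2 = 1.5.
The 2 values of 3.9 occupy positions 3–4 → average rank (3+4)/2 = 3.5.
Ranks ≤ 3: {1.5, 1.5} → 2 values.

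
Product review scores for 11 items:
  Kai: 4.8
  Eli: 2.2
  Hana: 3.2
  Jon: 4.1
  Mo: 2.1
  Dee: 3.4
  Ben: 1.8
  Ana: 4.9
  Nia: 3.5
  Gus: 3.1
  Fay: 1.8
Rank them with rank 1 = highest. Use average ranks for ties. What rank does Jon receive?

Sorted (descending): 4.9, 4.8, 4.1, 3.5, 3.4, 3.2, 3.1, 2.2, 2.1, 1.8, 1.8
The 2 values of 1.8 occupy positions 10–11 → average rank (10+11)/2 = 10.5.
Jon has value 4.1 → rank 3.

3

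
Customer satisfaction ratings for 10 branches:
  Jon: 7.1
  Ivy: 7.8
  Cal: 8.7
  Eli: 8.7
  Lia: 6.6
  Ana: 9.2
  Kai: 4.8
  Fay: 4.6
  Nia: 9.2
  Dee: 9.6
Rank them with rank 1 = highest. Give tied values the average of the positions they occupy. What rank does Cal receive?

4.5

Sorted (descending): 9.6, 9.2, 9.2, 8.7, 8.7, 7.8, 7.1, 6.6, 4.8, 4.6
The 2 values of 9.2 occupy positions 2–3 → average rank (2+3)/2 = 2.5.
The 2 values of 8.7 occupy positions 4–5 → average rank (4+5)/2 = 4.5.
Cal has value 8.7 → rank 4.5.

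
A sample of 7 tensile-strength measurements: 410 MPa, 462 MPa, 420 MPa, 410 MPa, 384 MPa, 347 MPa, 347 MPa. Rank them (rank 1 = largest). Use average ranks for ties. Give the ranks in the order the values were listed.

3.5, 1, 2, 3.5, 5, 6.5, 6.5

Sorted (descending): 462, 420, 410, 410, 384, 347, 347
The 2 values of 410 occupy positions 3–4 → average rank (3+4)/2 = 3.5.
The 2 values of 347 occupy positions 6–7 → average rank (6+7)/2 = 6.5.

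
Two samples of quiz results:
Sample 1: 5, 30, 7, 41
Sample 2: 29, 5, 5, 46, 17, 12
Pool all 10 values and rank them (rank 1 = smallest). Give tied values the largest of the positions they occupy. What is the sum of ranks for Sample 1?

24

Sorted (ascending): 5, 5, 5, 7, 12, 17, 29, 30, 41, 46
The 3 values of 5 occupy positions 1–3 → each gets rank 3.
Sample 1 values → pooled ranks: 5→3, 30→8, 7→4, 41→9
Rank sum = 3 + 8 + 4 + 9 = 24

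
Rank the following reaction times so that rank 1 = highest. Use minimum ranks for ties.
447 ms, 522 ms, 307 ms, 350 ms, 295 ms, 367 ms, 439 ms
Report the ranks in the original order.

2, 1, 6, 5, 7, 4, 3

Sorted (descending): 522, 447, 439, 367, 350, 307, 295
No ties — each value takes its position as its rank.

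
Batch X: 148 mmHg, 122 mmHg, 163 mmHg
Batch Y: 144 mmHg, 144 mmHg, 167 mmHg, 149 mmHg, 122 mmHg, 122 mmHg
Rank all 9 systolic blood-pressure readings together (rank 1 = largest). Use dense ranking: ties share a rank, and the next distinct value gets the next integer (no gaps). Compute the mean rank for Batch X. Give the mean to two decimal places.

Sorted (descending): 167, 163, 149, 148, 144, 144, 122, 122, 122
The 2 values of 144 share dense rank 5.
The 3 values of 122 share dense rank 6.
Remaining distinct values take the next consecutive integers.
Batch X values → pooled ranks: 148→4, 122→6, 163→2
Mean rank = (4 + 6 + 2) / 3 = 4.00

4.00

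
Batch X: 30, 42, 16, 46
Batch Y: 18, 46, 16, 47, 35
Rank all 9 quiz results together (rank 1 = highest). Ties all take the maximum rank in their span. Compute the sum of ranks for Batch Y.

Sorted (descending): 47, 46, 46, 42, 35, 30, 18, 16, 16
The 2 values of 46 occupy positions 2–3 → each gets rank 3.
The 2 values of 16 occupy positions 8–9 → each gets rank 9.
Batch Y values → pooled ranks: 18→7, 46→3, 16→9, 47→1, 35→5
Rank sum = 7 + 3 + 9 + 1 + 5 = 25

25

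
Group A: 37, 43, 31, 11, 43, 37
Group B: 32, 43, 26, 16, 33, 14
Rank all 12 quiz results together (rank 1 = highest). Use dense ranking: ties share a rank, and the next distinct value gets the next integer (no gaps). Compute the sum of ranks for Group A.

20

Sorted (descending): 43, 43, 43, 37, 37, 33, 32, 31, 26, 16, 14, 11
The 3 values of 43 share dense rank 1.
The 2 values of 37 share dense rank 2.
Remaining distinct values take the next consecutive integers.
Group A values → pooled ranks: 37→2, 43→1, 31→5, 11→9, 43→1, 37→2
Rank sum = 2 + 1 + 5 + 9 + 1 + 2 = 20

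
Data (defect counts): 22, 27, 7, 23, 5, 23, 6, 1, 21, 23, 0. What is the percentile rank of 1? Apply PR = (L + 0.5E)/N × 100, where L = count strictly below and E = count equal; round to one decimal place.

N = 11.
Strictly below 1: 1. Equal to 1: 1.
PR = (1 + 0.5·1)/11 × 100 = 13.6

13.6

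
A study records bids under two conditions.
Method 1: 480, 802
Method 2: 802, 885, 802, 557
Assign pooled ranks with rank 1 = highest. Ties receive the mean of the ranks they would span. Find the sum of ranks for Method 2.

Sorted (descending): 885, 802, 802, 802, 557, 480
The 3 values of 802 occupy positions 2–4 → average rank 3.
Method 2 values → pooled ranks: 802→3, 885→1, 802→3, 557→5
Rank sum = 3 + 1 + 3 + 5 = 12

12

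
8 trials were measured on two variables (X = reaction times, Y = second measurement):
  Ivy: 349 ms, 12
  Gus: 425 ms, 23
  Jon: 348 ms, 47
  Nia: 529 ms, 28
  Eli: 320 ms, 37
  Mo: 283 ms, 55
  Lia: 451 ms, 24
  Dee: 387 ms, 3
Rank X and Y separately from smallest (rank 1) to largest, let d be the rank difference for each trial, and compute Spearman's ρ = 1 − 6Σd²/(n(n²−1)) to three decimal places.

-0.524

Ranks of variable 1: 4, 6, 3, 8, 2, 1, 7, 5
Ranks of variable 2: 2, 3, 7, 5, 6, 8, 4, 1
d = r₁ − r₂: 2, 3, -4, 3, -4, -7, 3, 4
d²: 4, 9, 16, 9, 16, 49, 9, 16; Σd² = 128
ρ = 1 − 6·128/(8·63) = 1 − 768/504 = -0.524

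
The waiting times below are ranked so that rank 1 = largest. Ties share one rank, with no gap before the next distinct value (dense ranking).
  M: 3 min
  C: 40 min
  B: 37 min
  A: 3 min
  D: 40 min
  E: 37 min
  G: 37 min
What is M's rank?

3

Sorted (descending): 40, 40, 37, 37, 37, 3, 3
The 2 values of 40 share dense rank 1.
The 3 values of 37 share dense rank 2.
The 2 values of 3 share dense rank 3.
M has value 3 min → rank 3.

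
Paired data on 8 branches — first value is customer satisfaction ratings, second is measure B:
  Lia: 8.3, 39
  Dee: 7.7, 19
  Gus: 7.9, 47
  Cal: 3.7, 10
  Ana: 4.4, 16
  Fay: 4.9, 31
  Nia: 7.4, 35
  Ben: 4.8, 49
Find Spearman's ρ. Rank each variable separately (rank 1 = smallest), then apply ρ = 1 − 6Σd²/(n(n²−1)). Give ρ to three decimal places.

Ranks of variable 1: 8, 6, 7, 1, 2, 4, 5, 3
Ranks of variable 2: 6, 3, 7, 1, 2, 4, 5, 8
d = r₁ − r₂: 2, 3, 0, 0, 0, 0, 0, -5
d²: 4, 9, 0, 0, 0, 0, 0, 25; Σd² = 38
ρ = 1 − 6·38/(8·63) = 1 − 228/504 = 0.548

0.548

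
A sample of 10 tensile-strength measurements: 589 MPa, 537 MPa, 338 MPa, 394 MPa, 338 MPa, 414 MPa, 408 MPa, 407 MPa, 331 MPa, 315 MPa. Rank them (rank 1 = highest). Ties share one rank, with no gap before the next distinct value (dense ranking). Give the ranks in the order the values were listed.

Sorted (descending): 589, 537, 414, 408, 407, 394, 338, 338, 331, 315
The 2 values of 338 share dense rank 7.
Remaining distinct values take the next consecutive integers.

1, 2, 7, 6, 7, 3, 4, 5, 8, 9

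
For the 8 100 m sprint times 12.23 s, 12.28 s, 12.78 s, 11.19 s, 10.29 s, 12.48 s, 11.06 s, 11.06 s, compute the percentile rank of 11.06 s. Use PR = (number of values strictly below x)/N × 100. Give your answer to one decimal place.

12.5

N = 8.
Strictly below 11.06: 1. Equal to 11.06: 2.
PR = 1/8 × 100 = 12.5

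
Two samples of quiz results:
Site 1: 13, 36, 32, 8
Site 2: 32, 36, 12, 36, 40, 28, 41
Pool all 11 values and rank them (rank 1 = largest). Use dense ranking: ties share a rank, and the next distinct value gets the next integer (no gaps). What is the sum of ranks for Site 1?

21

Sorted (descending): 41, 40, 36, 36, 36, 32, 32, 28, 13, 12, 8
The 3 values of 36 share dense rank 3.
The 2 values of 32 share dense rank 4.
Remaining distinct values take the next consecutive integers.
Site 1 values → pooled ranks: 13→6, 36→3, 32→4, 8→8
Rank sum = 6 + 3 + 4 + 8 = 21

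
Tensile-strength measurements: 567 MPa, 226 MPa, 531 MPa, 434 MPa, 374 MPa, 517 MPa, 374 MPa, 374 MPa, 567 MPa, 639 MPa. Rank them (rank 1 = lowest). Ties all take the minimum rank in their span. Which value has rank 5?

434

Sorted (ascending): 226, 374, 374, 374, 434, 517, 531, 567, 567, 639
The 3 values of 374 occupy positions 2–4 → each gets rank 2.
The 2 values of 567 occupy positions 8–9 → each gets rank 8.
Rank 5 → value 434.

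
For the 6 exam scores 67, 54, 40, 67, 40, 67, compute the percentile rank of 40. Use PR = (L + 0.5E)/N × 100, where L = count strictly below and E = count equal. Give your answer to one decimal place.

N = 6.
Strictly below 40: 0. Equal to 40: 2.
PR = (0 + 0.5·2)/6 × 100 = 16.7

16.7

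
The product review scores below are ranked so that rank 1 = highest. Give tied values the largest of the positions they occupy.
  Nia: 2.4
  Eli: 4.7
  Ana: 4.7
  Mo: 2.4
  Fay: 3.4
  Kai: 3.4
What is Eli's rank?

Sorted (descending): 4.7, 4.7, 3.4, 3.4, 2.4, 2.4
The 2 values of 4.7 occupy positions 1–2 → each gets rank 2.
The 2 values of 3.4 occupy positions 3–4 → each gets rank 4.
The 2 values of 2.4 occupy positions 5–6 → each gets rank 6.
Eli has value 4.7 → rank 2.

2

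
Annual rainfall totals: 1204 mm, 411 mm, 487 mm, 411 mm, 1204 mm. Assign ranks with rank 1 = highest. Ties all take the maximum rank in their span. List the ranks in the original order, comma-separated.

Sorted (descending): 1204, 1204, 487, 411, 411
The 2 values of 1204 occupy positions 1–2 → each gets rank 2.
The 2 values of 411 occupy positions 4–5 → each gets rank 5.

2, 5, 3, 5, 2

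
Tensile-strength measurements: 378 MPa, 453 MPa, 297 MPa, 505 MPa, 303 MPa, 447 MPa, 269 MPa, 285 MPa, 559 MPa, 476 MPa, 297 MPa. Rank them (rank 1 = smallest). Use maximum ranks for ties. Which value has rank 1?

Sorted (ascending): 269, 285, 297, 297, 303, 378, 447, 453, 476, 505, 559
The 2 values of 297 occupy positions 3–4 → each gets rank 4.
Rank 1 → value 269.

269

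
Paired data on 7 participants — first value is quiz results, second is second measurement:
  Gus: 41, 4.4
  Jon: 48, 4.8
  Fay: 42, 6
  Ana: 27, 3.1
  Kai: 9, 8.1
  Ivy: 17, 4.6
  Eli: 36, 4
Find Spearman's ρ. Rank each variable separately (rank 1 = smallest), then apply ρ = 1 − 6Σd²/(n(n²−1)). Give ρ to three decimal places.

0.000

Ranks of variable 1: 5, 7, 6, 3, 1, 2, 4
Ranks of variable 2: 3, 5, 6, 1, 7, 4, 2
d = r₁ − r₂: 2, 2, 0, 2, -6, -2, 2
d²: 4, 4, 0, 4, 36, 4, 4; Σd² = 56
ρ = 1 − 6·56/(7·48) = 1 − 336/336 = 0.000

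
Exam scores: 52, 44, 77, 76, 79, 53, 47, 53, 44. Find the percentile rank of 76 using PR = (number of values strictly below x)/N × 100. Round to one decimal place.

66.7

N = 9.
Strictly below 76: 6. Equal to 76: 1.
PR = 6/9 × 100 = 66.7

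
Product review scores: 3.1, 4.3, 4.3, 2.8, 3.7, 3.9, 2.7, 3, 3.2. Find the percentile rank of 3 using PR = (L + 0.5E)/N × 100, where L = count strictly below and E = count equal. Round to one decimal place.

27.8

N = 9.
Strictly below 3: 2. Equal to 3: 1.
PR = (2 + 0.5·1)/9 × 100 = 27.8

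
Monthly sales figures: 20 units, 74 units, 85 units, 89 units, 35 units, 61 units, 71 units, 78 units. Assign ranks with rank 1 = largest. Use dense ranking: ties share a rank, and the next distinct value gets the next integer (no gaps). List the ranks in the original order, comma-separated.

Sorted (descending): 89, 85, 78, 74, 71, 61, 35, 20
No ties — each value takes its position as its rank.

8, 4, 2, 1, 7, 6, 5, 3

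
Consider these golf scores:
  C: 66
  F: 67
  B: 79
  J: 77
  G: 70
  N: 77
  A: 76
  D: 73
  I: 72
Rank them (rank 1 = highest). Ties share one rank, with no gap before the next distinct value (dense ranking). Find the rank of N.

Sorted (descending): 79, 77, 77, 76, 73, 72, 70, 67, 66
The 2 values of 77 share dense rank 2.
Remaining distinct values take the next consecutive integers.
N has value 77 → rank 2.

2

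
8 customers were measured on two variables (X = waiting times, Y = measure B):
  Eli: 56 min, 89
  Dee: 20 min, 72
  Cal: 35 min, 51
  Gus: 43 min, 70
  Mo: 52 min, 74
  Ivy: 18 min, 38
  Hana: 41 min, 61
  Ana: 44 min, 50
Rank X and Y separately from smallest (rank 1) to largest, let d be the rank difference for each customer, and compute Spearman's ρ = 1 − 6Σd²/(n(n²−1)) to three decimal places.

0.619

Ranks of variable 1: 8, 2, 3, 5, 7, 1, 4, 6
Ranks of variable 2: 8, 6, 3, 5, 7, 1, 4, 2
d = r₁ − r₂: 0, -4, 0, 0, 0, 0, 0, 4
d²: 0, 16, 0, 0, 0, 0, 0, 16; Σd² = 32
ρ = 1 − 6·32/(8·63) = 1 − 192/504 = 0.619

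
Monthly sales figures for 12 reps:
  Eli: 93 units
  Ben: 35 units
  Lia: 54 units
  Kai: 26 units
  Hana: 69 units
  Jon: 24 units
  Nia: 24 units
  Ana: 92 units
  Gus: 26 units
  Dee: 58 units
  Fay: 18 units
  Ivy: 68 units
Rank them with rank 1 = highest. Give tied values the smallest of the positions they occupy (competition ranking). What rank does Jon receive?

Sorted (descending): 93, 92, 69, 68, 58, 54, 35, 26, 26, 24, 24, 18
The 2 values of 26 occupy positions 8–9 → each gets rank 8.
The 2 values of 24 occupy positions 10–11 → each gets rank 10.
Jon has value 24 units → rank 10.

10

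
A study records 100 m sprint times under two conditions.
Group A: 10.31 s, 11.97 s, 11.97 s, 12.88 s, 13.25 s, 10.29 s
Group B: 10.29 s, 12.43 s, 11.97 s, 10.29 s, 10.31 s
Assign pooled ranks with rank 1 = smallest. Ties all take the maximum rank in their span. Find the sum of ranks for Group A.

45

Sorted (ascending): 10.29, 10.29, 10.29, 10.31, 10.31, 11.97, 11.97, 11.97, 12.43, 12.88, 13.25
The 3 values of 10.29 occupy positions 1–3 → each gets rank 3.
The 2 values of 10.31 occupy positions 4–5 → each gets rank 5.
The 3 values of 11.97 occupy positions 6–8 → each gets rank 8.
Group A values → pooled ranks: 10.31→5, 11.97→8, 11.97→8, 12.88→10, 13.25→11, 10.29→3
Rank sum = 5 + 8 + 8 + 10 + 11 + 3 = 45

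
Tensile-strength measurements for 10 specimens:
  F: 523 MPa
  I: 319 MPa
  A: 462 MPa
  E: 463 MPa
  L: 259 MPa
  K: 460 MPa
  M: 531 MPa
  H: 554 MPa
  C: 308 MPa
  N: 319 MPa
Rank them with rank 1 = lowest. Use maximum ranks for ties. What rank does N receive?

4

Sorted (ascending): 259, 308, 319, 319, 460, 462, 463, 523, 531, 554
The 2 values of 319 occupy positions 3–4 → each gets rank 4.
N has value 319 MPa → rank 4.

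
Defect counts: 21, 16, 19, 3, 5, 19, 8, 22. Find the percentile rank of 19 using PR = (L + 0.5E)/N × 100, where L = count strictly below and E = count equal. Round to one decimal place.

62.5

N = 8.
Strictly below 19: 4. Equal to 19: 2.
PR = (4 + 0.5·2)/8 × 100 = 62.5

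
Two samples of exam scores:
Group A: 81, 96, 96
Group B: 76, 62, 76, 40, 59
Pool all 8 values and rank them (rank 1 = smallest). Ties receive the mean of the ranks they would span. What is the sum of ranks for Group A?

21

Sorted (ascending): 40, 59, 62, 76, 76, 81, 96, 96
The 2 values of 76 occupy positions 4–5 → average rank (4+5)/2 = 4.5.
The 2 values of 96 occupy positions 7–8 → average rank (7+8)/2 = 7.5.
Group A values → pooled ranks: 81→6, 96→7.5, 96→7.5
Rank sum = 6 + 7.5 + 7.5 = 21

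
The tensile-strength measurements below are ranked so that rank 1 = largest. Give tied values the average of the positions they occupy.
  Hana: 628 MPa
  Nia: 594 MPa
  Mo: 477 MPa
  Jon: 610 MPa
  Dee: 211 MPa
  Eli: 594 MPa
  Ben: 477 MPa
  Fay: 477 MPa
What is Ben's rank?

Sorted (descending): 628, 610, 594, 594, 477, 477, 477, 211
The 2 values of 594 occupy positions 3–4 → average rank (3+4)/2 = 3.5.
The 3 values of 477 occupy positions 5–7 → average rank 6.
Ben has value 477 MPa → rank 6.

6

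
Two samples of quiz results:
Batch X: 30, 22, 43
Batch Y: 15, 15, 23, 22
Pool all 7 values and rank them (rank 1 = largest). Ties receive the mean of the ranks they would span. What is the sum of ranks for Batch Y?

Sorted (descending): 43, 30, 23, 22, 22, 15, 15
The 2 values of 22 occupy positions 4–5 → average rank (4+5)/2 = 4.5.
The 2 values of 15 occupy positions 6–7 → average rank (6+7)/2 = 6.5.
Batch Y values → pooled ranks: 15→6.5, 15→6.5, 23→3, 22→4.5
Rank sum = 6.5 + 6.5 + 3 + 4.5 = 20.5

20.5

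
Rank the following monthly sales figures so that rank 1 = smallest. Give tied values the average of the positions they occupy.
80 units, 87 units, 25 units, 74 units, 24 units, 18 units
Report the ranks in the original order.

Sorted (ascending): 18, 24, 25, 74, 80, 87
No ties — each value takes its position as its rank.

5, 6, 3, 4, 2, 1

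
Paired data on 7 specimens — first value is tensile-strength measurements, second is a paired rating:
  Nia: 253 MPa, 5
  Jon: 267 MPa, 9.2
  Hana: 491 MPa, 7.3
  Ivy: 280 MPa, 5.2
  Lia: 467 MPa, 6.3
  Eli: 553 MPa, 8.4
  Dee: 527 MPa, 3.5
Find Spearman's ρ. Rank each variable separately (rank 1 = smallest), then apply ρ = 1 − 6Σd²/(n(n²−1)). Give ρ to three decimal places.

Ranks of variable 1: 1, 2, 5, 3, 4, 7, 6
Ranks of variable 2: 2, 7, 5, 3, 4, 6, 1
d = r₁ − r₂: -1, -5, 0, 0, 0, 1, 5
d²: 1, 25, 0, 0, 0, 1, 25; Σd² = 52
ρ = 1 − 6·52/(7·48) = 1 − 312/336 = 0.071

0.071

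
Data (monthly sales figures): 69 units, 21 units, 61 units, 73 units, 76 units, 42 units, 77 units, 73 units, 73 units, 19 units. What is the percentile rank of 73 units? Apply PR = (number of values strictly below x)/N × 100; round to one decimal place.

50.0

N = 10.
Strictly below 73: 5. Equal to 73: 3.
PR = 5/10 × 100 = 50.0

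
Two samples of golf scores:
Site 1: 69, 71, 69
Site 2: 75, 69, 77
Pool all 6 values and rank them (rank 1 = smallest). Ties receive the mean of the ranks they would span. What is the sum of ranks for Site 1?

Sorted (ascending): 69, 69, 69, 71, 75, 77
The 3 values of 69 occupy positions 1–3 → average rank 2.
Site 1 values → pooled ranks: 69→2, 71→4, 69→2
Rank sum = 2 + 4 + 2 = 8

8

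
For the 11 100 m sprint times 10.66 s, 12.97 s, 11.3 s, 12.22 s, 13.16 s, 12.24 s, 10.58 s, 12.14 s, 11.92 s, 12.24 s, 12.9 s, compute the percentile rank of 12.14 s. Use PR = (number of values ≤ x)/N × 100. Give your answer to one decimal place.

N = 11.
Strictly below 12.14: 4. Equal to 12.14: 1.
PR = 5/11 × 100 = 45.5

45.5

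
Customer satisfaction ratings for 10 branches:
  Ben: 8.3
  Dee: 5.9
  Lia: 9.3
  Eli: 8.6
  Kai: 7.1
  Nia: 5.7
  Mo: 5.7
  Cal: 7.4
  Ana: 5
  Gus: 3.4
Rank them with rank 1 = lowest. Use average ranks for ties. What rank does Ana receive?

2

Sorted (ascending): 3.4, 5, 5.7, 5.7, 5.9, 7.1, 7.4, 8.3, 8.6, 9.3
The 2 values of 5.7 occupy positions 3–4 → average rank (3+4)/2 = 3.5.
Ana has value 5 → rank 2.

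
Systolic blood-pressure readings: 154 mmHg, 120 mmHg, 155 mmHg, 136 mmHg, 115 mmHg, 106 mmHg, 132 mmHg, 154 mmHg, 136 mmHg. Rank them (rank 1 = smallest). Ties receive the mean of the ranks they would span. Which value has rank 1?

106

Sorted (ascending): 106, 115, 120, 132, 136, 136, 154, 154, 155
The 2 values of 136 occupy positions 5–6 → average rank (5+6)/2 = 5.5.
The 2 values of 154 occupy positions 7–8 → average rank (7+8)/2 = 7.5.
Rank 1 → value 106.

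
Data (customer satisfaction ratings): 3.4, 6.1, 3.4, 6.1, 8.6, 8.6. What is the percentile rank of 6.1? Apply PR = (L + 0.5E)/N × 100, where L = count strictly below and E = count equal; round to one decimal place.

50.0

N = 6.
Strictly below 6.1: 2. Equal to 6.1: 2.
PR = (2 + 0.5·2)/6 × 100 = 50.0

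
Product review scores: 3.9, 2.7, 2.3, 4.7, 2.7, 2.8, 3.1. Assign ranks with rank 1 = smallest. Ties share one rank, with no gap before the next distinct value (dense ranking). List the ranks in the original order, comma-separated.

Sorted (ascending): 2.3, 2.7, 2.7, 2.8, 3.1, 3.9, 4.7
The 2 values of 2.7 share dense rank 2.
Remaining distinct values take the next consecutive integers.

5, 2, 1, 6, 2, 3, 4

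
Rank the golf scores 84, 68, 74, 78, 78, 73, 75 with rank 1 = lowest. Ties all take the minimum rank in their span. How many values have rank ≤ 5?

Sorted (ascending): 68, 73, 74, 75, 78, 78, 84
The 2 values of 78 occupy positions 5–6 → each gets rank 5.
Ranks ≤ 5: {1, 2, 3, 4, 5, 5} → 6 values.

6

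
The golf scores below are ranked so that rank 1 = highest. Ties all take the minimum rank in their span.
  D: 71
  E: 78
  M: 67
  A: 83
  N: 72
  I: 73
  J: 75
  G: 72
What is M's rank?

8

Sorted (descending): 83, 78, 75, 73, 72, 72, 71, 67
The 2 values of 72 occupy positions 5–6 → each gets rank 5.
M has value 67 → rank 8.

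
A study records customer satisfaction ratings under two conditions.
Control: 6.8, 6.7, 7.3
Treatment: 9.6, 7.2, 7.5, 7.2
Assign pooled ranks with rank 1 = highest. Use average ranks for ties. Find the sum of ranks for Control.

Sorted (descending): 9.6, 7.5, 7.3, 7.2, 7.2, 6.8, 6.7
The 2 values of 7.2 occupy positions 4–5 → average rank (4+5)/2 = 4.5.
Control values → pooled ranks: 6.8→6, 6.7→7, 7.3→3
Rank sum = 6 + 7 + 3 = 16

16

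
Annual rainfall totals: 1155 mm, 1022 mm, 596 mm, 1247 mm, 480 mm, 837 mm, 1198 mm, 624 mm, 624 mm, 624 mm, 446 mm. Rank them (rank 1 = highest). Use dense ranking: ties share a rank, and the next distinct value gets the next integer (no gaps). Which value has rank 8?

Sorted (descending): 1247, 1198, 1155, 1022, 837, 624, 624, 624, 596, 480, 446
The 3 values of 624 share dense rank 6.
Remaining distinct values take the next consecutive integers.
Rank 8 → value 480.

480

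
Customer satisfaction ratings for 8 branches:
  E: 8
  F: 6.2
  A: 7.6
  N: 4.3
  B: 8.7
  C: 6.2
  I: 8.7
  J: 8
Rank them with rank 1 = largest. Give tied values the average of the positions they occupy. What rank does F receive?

6.5

Sorted (descending): 8.7, 8.7, 8, 8, 7.6, 6.2, 6.2, 4.3
The 2 values of 8.7 occupy positions 1–2 → average rank (1+2)/2 = 1.5.
The 2 values of 8 occupy positions 3–4 → average rank (3+4)/2 = 3.5.
The 2 values of 6.2 occupy positions 6–7 → average rank (6+7)/2 = 6.5.
F has value 6.2 → rank 6.5.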